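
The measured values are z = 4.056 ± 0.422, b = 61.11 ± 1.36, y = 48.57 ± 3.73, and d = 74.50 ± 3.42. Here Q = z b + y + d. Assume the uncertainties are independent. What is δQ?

Let p = z·b = 247.9. δp/p = √((1·δz/z)² + (1·δb/b)²) = √(0.0108 + 0.000495) = 0.106, so δp = 26.4.
Q = p + y + d: δQ = √(δp² + δy² + δd²) = √(695 + 13.9 + 11.7) = 26.9

26.9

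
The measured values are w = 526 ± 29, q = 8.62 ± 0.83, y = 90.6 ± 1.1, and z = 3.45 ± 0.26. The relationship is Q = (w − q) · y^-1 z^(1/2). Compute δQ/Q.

Let u = w − q = 517. δu = √(δw² + δq²) = √(841 + 0.689) = 29.0, so δu/u = 0.0561.
Q is then a monomial in u, y, z:
δQ/Q = √((δu/u)² + (-1·δy/y)² + (½·δz/z)²) = √(0.00314 + 0.000147 + 0.00142) = 0.0686

0.0686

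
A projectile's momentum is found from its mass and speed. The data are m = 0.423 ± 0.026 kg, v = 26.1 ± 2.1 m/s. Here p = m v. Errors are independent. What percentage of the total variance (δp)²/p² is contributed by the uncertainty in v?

63.1%

(δp/p)² = (1·δm/m)² + (1·δv/v)²
  m term: (1×0.0615)² = 0.00378
  v term: (1×0.0805)² = 0.00647
Total = 0.0103. Share from v = 0.00647/0.0103 = 0.631.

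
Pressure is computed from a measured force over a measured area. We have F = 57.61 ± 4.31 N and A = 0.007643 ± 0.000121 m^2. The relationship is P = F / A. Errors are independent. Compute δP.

576 Pa

For a monomial P ∝ F, A^-1, fractional errors add in quadrature:
  (1·δF/F)² = (1×0.0748)² = 0.00560;  (-1·δA/A)² = (-1×0.0158)² = 0.000251
δP/P = √(0.00585) = 0.0765
P = 7538 Pa, so δP = 0.0765 × 7538 = 576 Pa.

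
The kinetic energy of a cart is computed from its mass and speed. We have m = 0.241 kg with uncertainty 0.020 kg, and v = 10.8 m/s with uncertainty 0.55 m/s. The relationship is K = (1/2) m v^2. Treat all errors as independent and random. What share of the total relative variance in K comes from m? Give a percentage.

39.9%

(δK/K)² = (1·δm/m)² + (2·δv/v)²
  m term: (1×0.0830)² = 0.00689
  v term: (2×0.0509)² = 0.0104
Total = 0.0173. Share from m = 0.00689/0.0173 = 0.399.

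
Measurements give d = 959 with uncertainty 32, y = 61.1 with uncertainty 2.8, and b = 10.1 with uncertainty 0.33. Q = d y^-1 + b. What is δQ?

Let p = d·y^-1 = 15.7. δp/p = √((1·δd/d)² + (-1·δy/y)²) = √(0.00111 + 0.00210) = 0.0567, so δp = 0.890.
Q = p + b: δQ = √(δp² + δb²) = √(0.792 + 0.109) = 0.949

0.949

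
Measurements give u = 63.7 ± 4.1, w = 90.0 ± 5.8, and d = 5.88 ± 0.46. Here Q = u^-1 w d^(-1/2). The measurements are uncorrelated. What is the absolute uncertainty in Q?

Relative error in a monomial: (δQ/Q)² = Σ (nᵢ · δxᵢ/xᵢ)².
  (-1·δu/u)² = (-1×0.0644)² = 0.00414;  (1·δw/w)² = (1×0.0644)² = 0.00415;  (−½·δd/d)² = (-0.5×0.0782)² = 0.00153
δQ/Q = √(0.00983) = 0.0991
Q = 0.583, so δQ = 0.0991 × 0.583 = 0.0578.

0.0578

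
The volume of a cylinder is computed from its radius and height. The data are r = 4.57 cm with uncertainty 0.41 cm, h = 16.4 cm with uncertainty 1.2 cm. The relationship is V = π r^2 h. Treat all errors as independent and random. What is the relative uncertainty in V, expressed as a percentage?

Relative error in a monomial: (δV/V)² = Σ (nᵢ · δxᵢ/xᵢ)².
  (2·δr/r)² = (2×0.0897)² = 0.0322;  (1·δh/h)² = (1×0.0732)² = 0.00535
δV/V = √(0.0375) = 0.194

19.4%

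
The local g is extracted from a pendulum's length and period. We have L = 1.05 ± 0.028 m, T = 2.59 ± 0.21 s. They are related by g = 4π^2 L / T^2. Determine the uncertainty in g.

1.02 m/s^2

g is a product of powers, so relative uncertainties combine in quadrature:
  (1·δL/L)² = (1×0.0267)² = 0.000711;  (-2·δT/T)² = (-2×0.0811)² = 0.0263
δg/g = √(0.0270) = 0.164
g = 6.18 m/s^2, so δg = 0.164 × 6.18 = 1.02 m/s^2.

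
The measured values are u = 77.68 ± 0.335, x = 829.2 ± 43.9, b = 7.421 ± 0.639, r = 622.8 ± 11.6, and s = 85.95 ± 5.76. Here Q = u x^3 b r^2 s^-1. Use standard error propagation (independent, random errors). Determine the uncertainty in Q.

Since Q is a product/quotient, work with relative uncertainties:
  (1·δu/u)² = (1×0.00431)² = 1.86e-05;  (3·δx/x)² = (3×0.0529)² = 0.0252;  (1·δb/b)² = (1×0.0861)² = 0.00741;  (2·δr/r)² = (2×0.0186)² = 0.00139;  (-1·δs/s)² = (-1×0.0670)² = 0.00449
δQ/Q = √(0.0385) = 0.196
Q = 1.483e+15, so δQ = 0.196 × 1.483e+15 = 2.91e+14.

2.91e+14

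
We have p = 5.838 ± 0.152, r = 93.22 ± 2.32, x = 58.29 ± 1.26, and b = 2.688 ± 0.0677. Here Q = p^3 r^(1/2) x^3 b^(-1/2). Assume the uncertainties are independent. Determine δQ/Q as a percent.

10.3%

Products/powers → add relative errors in quadrature, weighted by exponent:
  (3·δp/p)² = (3×0.0260)² = 0.00610;  (½·δr/r)² = (0.5×0.0249)² = 0.000155;  (3·δx/x)² = (3×0.0216)² = 0.00421;  (−½·δb/b)² = (-0.5×0.0252)² = 0.000159
δQ/Q = √(0.0106) = 0.103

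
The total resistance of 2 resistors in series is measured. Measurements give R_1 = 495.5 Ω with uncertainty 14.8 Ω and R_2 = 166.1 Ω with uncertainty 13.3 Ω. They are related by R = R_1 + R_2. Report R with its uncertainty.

661.6 ± 19.9 Ω

Each term contributes (cᵢ δxᵢ)² to (δR)²:
  (δR_1)² = 219;  (δR_2)² = 177
δR = √(396) = 19.9 Ω
R = 661.6 Ω.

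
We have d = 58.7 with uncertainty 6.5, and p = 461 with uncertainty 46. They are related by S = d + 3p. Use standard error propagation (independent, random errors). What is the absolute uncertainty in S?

For a sum/difference, combine absolute errors in quadrature:
  (δd)² = 42.2;  (3·δp)² = 19000
δS = √(19100) = 138

138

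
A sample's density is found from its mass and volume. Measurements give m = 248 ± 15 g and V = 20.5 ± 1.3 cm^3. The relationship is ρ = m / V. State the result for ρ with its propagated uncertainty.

Each factor contributes (exponent × relative error)² to (δρ/ρ)²:
  (1·δm/m)² = (1×0.0605)² = 0.00366;  (-1·δV/V)² = (-1×0.0634)² = 0.00402
δρ/ρ = √(0.00768) = 0.0876
ρ = 12.1 g/cm^3, so δρ = 0.0876 × 12.1 = 1.06 g/cm^3.

12.1 ± 1.06 g/cm^3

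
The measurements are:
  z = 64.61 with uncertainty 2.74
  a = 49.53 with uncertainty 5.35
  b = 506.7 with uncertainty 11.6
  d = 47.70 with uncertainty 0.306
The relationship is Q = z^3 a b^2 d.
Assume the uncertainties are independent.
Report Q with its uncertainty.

Q is a product of powers, so relative uncertainties combine in quadrature:
  (3·δz/z)² = (3×0.0424)² = 0.0162;  (1·δa/a)² = (1×0.108)² = 0.0117;  (2·δb/b)² = (2×0.0229)² = 0.00210;  (1·δd/d)² = (1×0.00642)² = 4.12e-05
δQ/Q = √(0.0300) = 0.173
Q = 1.636e+14, so δQ = 0.173 × 1.636e+14 = 2.83e+13.

(1.636 ± 0.283) × 10^14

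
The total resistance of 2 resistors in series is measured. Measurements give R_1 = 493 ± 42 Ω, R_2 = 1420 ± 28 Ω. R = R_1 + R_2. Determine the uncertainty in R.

50.5 Ω

Each term contributes (cᵢ δxᵢ)² to (δR)²:
  (δR_1)² = 1760;  (δR_2)² = 784
δR = √(2550) = 50.5 Ω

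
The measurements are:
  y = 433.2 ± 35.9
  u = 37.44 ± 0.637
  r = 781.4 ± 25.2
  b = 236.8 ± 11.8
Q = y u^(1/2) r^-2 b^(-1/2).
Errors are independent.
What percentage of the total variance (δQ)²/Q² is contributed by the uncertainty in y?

58.6%

(δQ/Q)² = (1·δy/y)² + (½·δu/u)² + (-2·δr/r)² + (−½·δb/b)²
  y term: (1×0.0829)² = 0.00687
  u term: (0.5×0.0170)² = 7.24e-05
  r term: (-2×0.0322)² = 0.00416
  b term: (-0.5×0.0498)² = 0.000621
Total = 0.0117. Share from y = 0.00687/0.0117 = 0.586.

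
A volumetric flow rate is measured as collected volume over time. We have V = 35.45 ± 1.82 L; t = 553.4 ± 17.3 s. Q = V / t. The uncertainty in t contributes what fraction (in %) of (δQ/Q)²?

27.0%

(δQ/Q)² = (1·δV/V)² + (-1·δt/t)²
  V term: (1×0.0513)² = 0.00264
  t term: (-1×0.0313)² = 0.000977
Total = 0.00361. Share from t = 0.000977/0.00361 = 0.270.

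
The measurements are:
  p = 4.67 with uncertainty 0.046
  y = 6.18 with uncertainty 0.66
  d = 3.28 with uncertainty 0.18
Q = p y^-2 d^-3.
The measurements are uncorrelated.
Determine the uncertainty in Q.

0.000935

Relative error in a monomial: (δQ/Q)² = Σ (nᵢ · δxᵢ/xᵢ)².
  (1·δp/p)² = (1×0.00985)² = 9.7e-05;  (-2·δy/y)² = (-2×0.107)² = 0.0456;  (-3·δd/d)² = (-3×0.0549)² = 0.0271
δQ/Q = √(0.0728) = 0.270
Q = 0.00347, so δQ = 0.270 × 0.00347 = 0.000935.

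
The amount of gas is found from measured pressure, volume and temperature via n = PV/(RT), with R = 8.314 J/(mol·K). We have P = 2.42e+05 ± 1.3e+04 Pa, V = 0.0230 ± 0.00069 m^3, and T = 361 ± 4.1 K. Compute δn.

0.116 mol

Products/powers → add relative errors in quadrature, weighted by exponent:
  (1·δP/P)² = (1×0.0537)² = 0.00289;  (1·δV/V)² = (1×0.0300)² = 0.000900;  (-1·δT/T)² = (-1×0.0114)² = 0.000129
δn/n = √(0.00391) = 0.0626
n = 1.85 mol, so δn = 0.0626 × 1.85 = 0.116 mol.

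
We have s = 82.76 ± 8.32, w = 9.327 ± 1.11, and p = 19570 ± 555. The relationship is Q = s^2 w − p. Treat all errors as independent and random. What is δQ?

Let h = s^2·w = 63880. δh/h = √((2·δs/s)² + (1·δw/w)²) = √(0.0404 + 0.0142) = 0.234, so δh = 14900.
Q = h − p: δQ = √(δh² + δp²) = √(2.23e+08 + 3.08e+05) = 14900

14900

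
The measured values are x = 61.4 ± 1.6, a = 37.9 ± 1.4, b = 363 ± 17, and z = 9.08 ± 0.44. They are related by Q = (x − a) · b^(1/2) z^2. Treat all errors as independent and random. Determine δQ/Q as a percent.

Let u = x − a = 23.5. δu = √(δx² + δa²) = √(2.56 + 1.96) = 2.13, so δu/u = 0.0905.
Q is then a monomial in u, b, z:
δQ/Q = √((δu/u)² + (½·δb/b)² + (2·δz/z)²) = √(0.00818 + 0.000548 + 0.00939) = 0.135

13.5%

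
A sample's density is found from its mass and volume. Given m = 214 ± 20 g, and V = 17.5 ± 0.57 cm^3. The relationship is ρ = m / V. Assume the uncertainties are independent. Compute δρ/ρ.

Products/powers → add relative errors in quadrature, weighted by exponent:
  (1·δm/m)² = (1×0.0935)² = 0.00873;  (-1·δV/V)² = (-1×0.0326)² = 0.00106
δρ/ρ = √(0.00980) = 0.0990

0.0990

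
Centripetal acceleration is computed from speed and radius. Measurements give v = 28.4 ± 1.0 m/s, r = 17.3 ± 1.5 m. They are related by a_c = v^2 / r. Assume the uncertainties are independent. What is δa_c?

Each factor contributes (exponent × relative error)² to (δa_c/a_c)²:
  (2·δv/v)² = (2×0.0352)² = 0.00496;  (-1·δr/r)² = (-1×0.0867)² = 0.00752
δa_c/a_c = √(0.0125) = 0.112
a_c = 46.6 m/s^2, so δa_c = 0.112 × 46.6 = 5.21 m/s^2.

5.21 m/s^2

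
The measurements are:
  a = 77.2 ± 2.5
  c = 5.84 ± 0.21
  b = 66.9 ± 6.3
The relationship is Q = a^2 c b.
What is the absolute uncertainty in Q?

2.79e+05

Q is a product of powers, so relative uncertainties combine in quadrature:
  (2·δa/a)² = (2×0.0324)² = 0.00419;  (1·δc/c)² = (1×0.0360)² = 0.00129;  (1·δb/b)² = (1×0.0942)² = 0.00887
δQ/Q = √(0.0144) = 0.120
Q = 2.33e+06, so δQ = 0.120 × 2.33e+06 = 2.79e+05.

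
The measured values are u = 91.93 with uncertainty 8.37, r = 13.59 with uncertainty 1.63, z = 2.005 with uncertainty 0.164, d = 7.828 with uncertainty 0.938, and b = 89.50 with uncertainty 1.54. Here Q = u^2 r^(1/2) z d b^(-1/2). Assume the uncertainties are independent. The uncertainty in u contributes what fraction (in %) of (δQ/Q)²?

57.3%

(δQ/Q)² = (2·δu/u)² + (½·δr/r)² + (1·δz/z)² + (1·δd/d)² + (−½·δb/b)²
  u term: (2×0.0910)² = 0.0332
  r term: (0.5×0.120)² = 0.00360
  z term: (1×0.0818)² = 0.00669
  d term: (1×0.120)² = 0.0144
  b term: (-0.5×0.0172)² = 7.4e-05
Total = 0.0579. Share from u = 0.0332/0.0579 = 0.573.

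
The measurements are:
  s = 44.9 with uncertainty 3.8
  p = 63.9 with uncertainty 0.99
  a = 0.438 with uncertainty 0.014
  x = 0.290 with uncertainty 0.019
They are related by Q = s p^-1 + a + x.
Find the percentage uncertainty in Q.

Let w = s·p^-1 = 0.703. δw/w = √((1·δs/s)² + (-1·δp/p)²) = √(0.00716 + 0.000240) = 0.0860, so δw = 0.0605.
Q = w + a + x: δQ = √(δw² + δa² + δx²) = √(0.00365 + 0.000196 + 0.000361) = 0.0649
Q = 1.43, so δQ/Q = 0.0649/1.43 = 0.0454.

4.54%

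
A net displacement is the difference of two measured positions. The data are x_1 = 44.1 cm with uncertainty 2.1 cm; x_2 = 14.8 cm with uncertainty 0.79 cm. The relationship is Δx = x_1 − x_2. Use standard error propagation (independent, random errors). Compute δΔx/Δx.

0.0766

Δx is a linear combination, so absolute uncertainties add in quadrature:
  (δx_1)² = 4.41;  (δx_2)² = 0.624
δΔx = √(5.03) = 2.24 cm
Δx = 29.3 cm, so δΔx/Δx = 2.24/29.3 = 0.0766.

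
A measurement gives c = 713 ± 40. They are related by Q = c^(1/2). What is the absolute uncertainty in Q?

Q ∝ c^(1/2), so δQ/Q = |½| · δc/c = 0.5 × 0.0561 = 0.0281.
Q = 26.7, so δQ = 0.0281 × 26.7 = 0.749.

0.749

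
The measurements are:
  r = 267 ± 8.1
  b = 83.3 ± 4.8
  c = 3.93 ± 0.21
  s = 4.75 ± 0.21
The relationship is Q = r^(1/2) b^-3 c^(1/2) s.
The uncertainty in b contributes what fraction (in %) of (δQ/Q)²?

91.2%

(δQ/Q)² = (½·δr/r)² + (-3·δb/b)² + (½·δc/c)² + (1·δs/s)²
  r term: (0.5×0.0303)² = 0.000230
  b term: (-3×0.0576)² = 0.0299
  c term: (0.5×0.0534)² = 0.000714
  s term: (1×0.0442)² = 0.00195
Total = 0.0328. Share from b = 0.0299/0.0328 = 0.912.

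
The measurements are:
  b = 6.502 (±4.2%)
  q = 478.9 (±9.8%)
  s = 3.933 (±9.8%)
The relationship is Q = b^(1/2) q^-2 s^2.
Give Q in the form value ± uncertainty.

(1.720 ± 0.478) × 10^-4

Q is a product of powers, so relative uncertainties combine in quadrature:
  (½·δb/b)² = (0.5×0.0420)² = 0.000441;  (-2·δq/q)² = (-2×0.0980)² = 0.0384;  (2·δs/s)² = (2×0.0980)² = 0.0384
δQ/Q = √(0.0773) = 0.278
Q = 0.0001720, so δQ = 0.278 × 0.0001720 = 4.78e-05.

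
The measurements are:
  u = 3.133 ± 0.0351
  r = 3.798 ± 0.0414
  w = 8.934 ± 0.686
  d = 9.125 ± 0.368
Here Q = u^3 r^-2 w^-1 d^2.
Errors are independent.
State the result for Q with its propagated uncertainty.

19.87 ± 2.35

Since Q is a product/quotient, work with relative uncertainties:
  (3·δu/u)² = (3×0.0112)² = 0.00113;  (-2·δr/r)² = (-2×0.0109)² = 0.000475;  (-1·δw/w)² = (-1×0.0768)² = 0.00590;  (2·δd/d)² = (2×0.0403)² = 0.00651
δQ/Q = √(0.0140) = 0.118
Q = 19.87, so δQ = 0.118 × 19.87 = 2.35.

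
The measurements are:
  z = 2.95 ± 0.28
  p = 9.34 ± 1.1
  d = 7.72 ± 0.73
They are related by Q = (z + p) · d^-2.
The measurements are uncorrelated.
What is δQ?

0.0434

Let u = z + p = 12.3. δu = √(δz² + δp²) = √(0.0784 + 1.21) = 1.14, so δu/u = 0.0924.
Q is then a monomial in u, d:
δQ/Q = √((δu/u)² + (-2·δd/d)²) = √(0.00853 + 0.0358) = 0.210
Q = 0.206, so δQ = 0.210 × 0.206 = 0.0434.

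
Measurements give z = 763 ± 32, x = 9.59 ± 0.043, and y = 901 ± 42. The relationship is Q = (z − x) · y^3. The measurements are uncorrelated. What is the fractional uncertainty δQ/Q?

Let u = z − x = 753. δu = √(δz² + δx²) = √(1020 + 0.00185) = 32.0, so δu/u = 0.0425.
Q is then a monomial in u, y:
δQ/Q = √((δu/u)² + (3·δy/y)²) = √(0.00180 + 0.0196) = 0.146

0.146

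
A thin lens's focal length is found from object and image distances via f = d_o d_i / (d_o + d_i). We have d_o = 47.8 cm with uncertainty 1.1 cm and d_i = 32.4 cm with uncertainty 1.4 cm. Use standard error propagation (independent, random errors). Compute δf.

∂f/∂d_o = (d_i/(d_o+d_i))² = 0.163;  ∂f/∂d_i = (d_o/(d_o+d_i))² = 0.355
δf = √((∂f/∂d_o · δd_o)² + (∂f/∂d_i · δd_i)²) = √(0.0322 + 0.247) = 0.529 cm

0.529 cm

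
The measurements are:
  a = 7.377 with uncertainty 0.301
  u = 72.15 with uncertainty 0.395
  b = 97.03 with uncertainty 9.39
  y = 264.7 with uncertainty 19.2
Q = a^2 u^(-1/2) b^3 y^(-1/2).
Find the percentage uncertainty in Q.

Relative error in a monomial: (δQ/Q)² = Σ (nᵢ · δxᵢ/xᵢ)².
  (2·δa/a)² = (2×0.0408)² = 0.00666;  (−½·δu/u)² = (-0.5×0.00547)² = 7.49e-06;  (3·δb/b)² = (3×0.0968)² = 0.0843;  (−½·δy/y)² = (-0.5×0.0725)² = 0.00132
δQ/Q = √(0.0923) = 0.304

30.4%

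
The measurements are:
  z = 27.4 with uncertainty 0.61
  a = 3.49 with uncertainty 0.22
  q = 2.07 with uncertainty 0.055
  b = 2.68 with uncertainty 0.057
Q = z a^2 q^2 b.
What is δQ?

Relative error in a monomial: (δQ/Q)² = Σ (nᵢ · δxᵢ/xᵢ)².
  (1·δz/z)² = (1×0.0223)² = 0.000496;  (2·δa/a)² = (2×0.0630)² = 0.0159;  (2·δq/q)² = (2×0.0266)² = 0.00282;  (1·δb/b)² = (1×0.0213)² = 0.000452
δQ/Q = √(0.0197) = 0.140
Q = 3830, so δQ = 0.140 × 3830 = 537.

537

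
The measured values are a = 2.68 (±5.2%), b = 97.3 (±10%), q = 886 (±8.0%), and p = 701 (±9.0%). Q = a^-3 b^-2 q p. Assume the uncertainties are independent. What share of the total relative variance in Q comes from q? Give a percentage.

8.12%

(δQ/Q)² = (-3·δa/a)² + (-2·δb/b)² + (1·δq/q)² + (1·δp/p)²
  a term: (-3×0.0520)² = 0.0243
  b term: (-2×0.100)² = 0.0400
  q term: (1×0.0800)² = 0.00640
  p term: (1×0.0900)² = 0.00810
Total = 0.0788. Share from q = 0.00640/0.0788 = 0.0812.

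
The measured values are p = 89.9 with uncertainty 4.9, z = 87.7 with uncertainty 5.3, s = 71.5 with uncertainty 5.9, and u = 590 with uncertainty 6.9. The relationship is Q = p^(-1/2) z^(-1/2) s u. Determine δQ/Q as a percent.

9.27%

Products/powers → add relative errors in quadrature, weighted by exponent:
  (−½·δp/p)² = (-0.5×0.0545)² = 0.000743;  (−½·δz/z)² = (-0.5×0.0604)² = 0.000913;  (1·δs/s)² = (1×0.0825)² = 0.00681;  (1·δu/u)² = (1×0.0117)² = 0.000137
δQ/Q = √(0.00860) = 0.0927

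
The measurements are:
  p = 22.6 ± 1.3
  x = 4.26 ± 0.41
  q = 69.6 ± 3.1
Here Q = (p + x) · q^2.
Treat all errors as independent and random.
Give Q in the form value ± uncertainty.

(1.30 ± 0.133) × 10^5

Let u = p + x = 26.9. δu = √(δp² + δx²) = √(1.69 + 0.168) = 1.36, so δu/u = 0.0507.
Q is then a monomial in u, q:
δQ/Q = √((δu/u)² + (2·δq/q)²) = √(0.00258 + 0.00794) = 0.103
Q = 1.3e+05, so δQ = 0.103 × 1.3e+05 = 13300.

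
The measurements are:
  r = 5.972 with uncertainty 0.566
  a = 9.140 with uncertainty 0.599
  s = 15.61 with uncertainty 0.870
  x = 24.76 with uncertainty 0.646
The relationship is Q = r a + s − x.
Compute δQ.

Let p = r·a = 54.58. δp/p = √((1·δr/r)² + (1·δa/a)²) = √(0.00898 + 0.00429) = 0.115, so δp = 6.29.
Q = p + s − x: δQ = √(δp² + δs² + δx²) = √(39.6 + 0.757 + 0.417) = 6.38

6.38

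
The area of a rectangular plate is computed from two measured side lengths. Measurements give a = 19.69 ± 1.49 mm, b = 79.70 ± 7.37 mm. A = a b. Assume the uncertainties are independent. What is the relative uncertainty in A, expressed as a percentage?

For a monomial A ∝ a, b, fractional errors add in quadrature:
  (1·δa/a)² = (1×0.0757)² = 0.00573;  (1·δb/b)² = (1×0.0925)² = 0.00855
δA/A = √(0.0143) = 0.119

11.9%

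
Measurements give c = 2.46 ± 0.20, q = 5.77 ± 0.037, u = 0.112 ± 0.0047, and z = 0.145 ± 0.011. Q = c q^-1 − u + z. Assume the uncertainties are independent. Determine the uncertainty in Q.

Let p = c·q^-1 = 0.426. δp/p = √((1·δc/c)² + (-1·δq/q)²) = √(0.00661 + 4.11e-05) = 0.0816, so δp = 0.0348.
Q = p − u + z: δQ = √(δp² + δu² + δz²) = √(0.00121 + 2.21e-05 + 0.000121) = 0.0368

0.0368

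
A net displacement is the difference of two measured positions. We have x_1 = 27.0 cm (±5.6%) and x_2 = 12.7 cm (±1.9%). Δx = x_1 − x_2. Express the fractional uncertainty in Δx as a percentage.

Sums and differences: (δΔx)² = Σ (cᵢ δxᵢ)².
  (δx_1)² = 2.29;  (δx_2)² = 0.0582
δΔx = √(2.34) = 1.53 cm
Δx = 14.3 cm, so δΔx/Δx = 1.53/14.3 = 0.107.

10.7%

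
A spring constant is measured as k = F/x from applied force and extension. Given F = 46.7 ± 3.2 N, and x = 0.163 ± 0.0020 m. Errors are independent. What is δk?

19.9 N/m

Products/powers → add relative errors in quadrature, weighted by exponent:
  (1·δF/F)² = (1×0.0685)² = 0.00470;  (-1·δx/x)² = (-1×0.0123)² = 0.000151
δk/k = √(0.00485) = 0.0696
k = 287 N/m, so δk = 0.0696 × 287 = 19.9 N/m.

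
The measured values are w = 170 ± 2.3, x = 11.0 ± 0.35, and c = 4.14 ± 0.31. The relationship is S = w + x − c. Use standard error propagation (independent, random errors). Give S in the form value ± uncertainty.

Sums and differences: (δS)² = Σ (cᵢ δxᵢ)².
  (δw)² = 5.29;  (δx)² = 0.122;  (δc)² = 0.0961
δS = √(5.51) = 2.35
S = 177.

177 ± 2.35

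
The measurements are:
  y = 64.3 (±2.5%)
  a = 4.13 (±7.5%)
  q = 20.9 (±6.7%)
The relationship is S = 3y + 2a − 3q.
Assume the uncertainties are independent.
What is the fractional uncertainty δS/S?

For a sum/difference, combine absolute errors in quadrature:
  (3·δy)² = 23.3;  (2·δa)² = 0.384;  (3·δq)² = 17.6
δS = √(41.3) = 6.43
S = 138, so δS/S = 6.43/138 = 0.0464.

0.0464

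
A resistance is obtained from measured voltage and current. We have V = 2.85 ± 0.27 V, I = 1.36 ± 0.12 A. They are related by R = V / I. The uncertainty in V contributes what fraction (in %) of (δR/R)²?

(δR/R)² = (1·δV/V)² + (-1·δI/I)²
  V term: (1×0.0947)² = 0.00898
  I term: (-1×0.0882)² = 0.00779
Total = 0.0168. Share from V = 0.00898/0.0168 = 0.535.

53.5%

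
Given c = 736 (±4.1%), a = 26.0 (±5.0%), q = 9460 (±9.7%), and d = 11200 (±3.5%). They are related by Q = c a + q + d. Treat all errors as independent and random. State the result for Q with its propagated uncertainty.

39800 ± 1590

Let p = c·a = 19100. δp/p = √((1·δc/c)² + (1·δa/a)²) = √(0.00168 + 0.00250) = 0.0647, so δp = 1240.
Q = p + q + d: δQ = √(δp² + δq² + δd²) = √(1.53e+06 + 8.42e+05 + 1.54e+05) = 1590
Q = 39800.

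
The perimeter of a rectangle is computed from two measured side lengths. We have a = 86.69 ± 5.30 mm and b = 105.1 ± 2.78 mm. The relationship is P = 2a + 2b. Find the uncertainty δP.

Sums and differences: (δP)² = Σ (cᵢ δxᵢ)².
  (2·δa)² = 112;  (2·δb)² = 30.9
δP = √(143) = 12.0 mm

12.0 mm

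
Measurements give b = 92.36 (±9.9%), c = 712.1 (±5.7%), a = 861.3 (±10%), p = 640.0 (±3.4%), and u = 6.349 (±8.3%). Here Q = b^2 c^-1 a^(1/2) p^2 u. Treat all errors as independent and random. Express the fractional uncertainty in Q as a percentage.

23.8%

Since Q is a product/quotient, work with relative uncertainties:
  (2·δb/b)² = (2×0.0990)² = 0.0392;  (-1·δc/c)² = (-1×0.0570)² = 0.00325;  (½·δa/a)² = (0.5×0.100)² = 0.00250;  (2·δp/p)² = (2×0.0340)² = 0.00462;  (1·δu/u)² = (1×0.0830)² = 0.00689
δQ/Q = √(0.0565) = 0.238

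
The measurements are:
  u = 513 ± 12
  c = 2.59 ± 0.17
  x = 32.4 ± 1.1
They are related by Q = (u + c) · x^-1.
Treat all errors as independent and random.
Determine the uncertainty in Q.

0.655

Let w = u + c = 516. δw = √(δu² + δc²) = √(144 + 0.0289) = 12.0, so δw/w = 0.0233.
Q is then a monomial in w, x:
δQ/Q = √((δw/w)² + (-1·δx/x)²) = √(0.000542 + 0.00115) = 0.0412
Q = 15.9, so δQ = 0.0412 × 15.9 = 0.655.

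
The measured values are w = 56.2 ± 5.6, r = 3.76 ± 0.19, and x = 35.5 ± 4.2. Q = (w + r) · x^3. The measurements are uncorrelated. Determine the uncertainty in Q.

Let u = w + r = 60.0. δu = √(δw² + δr²) = √(31.4 + 0.0361) = 5.60, so δu/u = 0.0934.
Q is then a monomial in u, x:
δQ/Q = √((δu/u)² + (3·δx/x)²) = √(0.00873 + 0.126) = 0.367
Q = 2.68e+06, so δQ = 0.367 × 2.68e+06 = 9.85e+05.

9.85e+05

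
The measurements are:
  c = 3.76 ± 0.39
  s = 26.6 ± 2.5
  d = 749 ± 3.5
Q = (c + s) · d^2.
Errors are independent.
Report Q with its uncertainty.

(1.70 ± 0.143) × 10^7

Let u = c + s = 30.4. δu = √(δc² + δs²) = √(0.152 + 6.25) = 2.53, so δu/u = 0.0833.
Q is then a monomial in u, d:
δQ/Q = √((δu/u)² + (2·δd/d)²) = √(0.00695 + 8.73e-05) = 0.0839
Q = 1.7e+07, so δQ = 0.0839 × 1.7e+07 = 1.43e+06.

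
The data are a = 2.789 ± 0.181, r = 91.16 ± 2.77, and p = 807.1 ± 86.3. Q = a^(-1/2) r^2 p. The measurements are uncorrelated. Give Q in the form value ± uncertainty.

(4.016 ± 0.511) × 10^6

Q is a product of powers, so relative uncertainties combine in quadrature:
  (−½·δa/a)² = (-0.5×0.0649)² = 0.00105;  (2·δr/r)² = (2×0.0304)² = 0.00369;  (1·δp/p)² = (1×0.107)² = 0.0114
δQ/Q = √(0.0162) = 0.127
Q = 4.016e+06, so δQ = 0.127 × 4.016e+06 = 5.11e+05.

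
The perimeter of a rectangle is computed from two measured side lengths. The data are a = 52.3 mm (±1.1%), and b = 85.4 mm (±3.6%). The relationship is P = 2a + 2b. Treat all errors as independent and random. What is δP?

Sums and differences: (δP)² = Σ (cᵢ δxᵢ)².
  (2·δa)² = 1.32;  (2·δb)² = 37.8
δP = √(39.1) = 6.26 mm

6.26 mm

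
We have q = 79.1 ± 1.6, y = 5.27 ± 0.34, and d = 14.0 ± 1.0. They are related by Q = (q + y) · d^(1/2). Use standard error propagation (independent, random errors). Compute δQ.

Let u = q + y = 84.4. δu = √(δq² + δy²) = √(2.56 + 0.116) = 1.64, so δu/u = 0.0194.
Q is then a monomial in u, d:
δQ/Q = √((δu/u)² + (½·δd/d)²) = √(0.000376 + 0.00128) = 0.0406
Q = 316, so δQ = 0.0406 × 316 = 12.8.

12.8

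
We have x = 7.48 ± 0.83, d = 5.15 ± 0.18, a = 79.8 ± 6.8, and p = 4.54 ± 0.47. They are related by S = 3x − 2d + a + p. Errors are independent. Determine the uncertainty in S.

7.27

Each term contributes (cᵢ δxᵢ)² to (δS)²:
  (3·δx)² = 6.20;  (2·δd)² = 0.130;  (δa)² = 46.2;  (δp)² = 0.221
δS = √(52.8) = 7.27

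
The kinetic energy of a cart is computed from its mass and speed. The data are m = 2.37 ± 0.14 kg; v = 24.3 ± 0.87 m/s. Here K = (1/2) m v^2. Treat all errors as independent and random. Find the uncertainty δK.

For a monomial K ∝ m, v^2, fractional errors add in quadrature:
  (1·δm/m)² = (1×0.0591)² = 0.00349;  (2·δv/v)² = (2×0.0358)² = 0.00513
δK/K = √(0.00862) = 0.0928
K = 700 J, so δK = 0.0928 × 700 = 65.0 J.

65.0 J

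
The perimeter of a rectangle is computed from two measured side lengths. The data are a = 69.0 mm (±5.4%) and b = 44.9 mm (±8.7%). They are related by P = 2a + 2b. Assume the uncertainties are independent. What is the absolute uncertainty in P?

10.8 mm

For a sum/difference, combine absolute errors in quadrature:
  (2·δa)² = 55.5;  (2·δb)² = 61.0
δP = √(117) = 10.8 mm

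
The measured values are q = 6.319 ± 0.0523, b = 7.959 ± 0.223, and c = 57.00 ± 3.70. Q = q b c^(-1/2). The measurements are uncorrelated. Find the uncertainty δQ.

Q is a product of powers, so relative uncertainties combine in quadrature:
  (1·δq/q)² = (1×0.00828)² = 6.85e-05;  (1·δb/b)² = (1×0.0280)² = 0.000785;  (−½·δc/c)² = (-0.5×0.0649)² = 0.00105
δQ/Q = √(0.00191) = 0.0437
Q = 6.661, so δQ = 0.0437 × 6.661 = 0.291.

0.291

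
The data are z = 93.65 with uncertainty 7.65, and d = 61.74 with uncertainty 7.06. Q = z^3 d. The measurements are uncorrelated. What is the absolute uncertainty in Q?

1.37e+07

Q is a product of powers, so relative uncertainties combine in quadrature:
  (3·δz/z)² = (3×0.0817)² = 0.0601;  (1·δd/d)² = (1×0.114)² = 0.0131
δQ/Q = √(0.0731) = 0.270
Q = 5.071e+07, so δQ = 0.270 × 5.071e+07 = 1.37e+07.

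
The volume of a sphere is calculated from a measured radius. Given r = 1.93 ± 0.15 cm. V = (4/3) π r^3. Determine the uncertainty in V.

7.02 cm^3

Relative error in a monomial: (δV/V)² = Σ (nᵢ · δxᵢ/xᵢ)².
  (3·δr/r)² = (3×0.0777)² = 0.0544
δV/V = √(0.0544) = 0.233
V = 30.1 cm^3, so δV = 0.233 × 30.1 = 7.02 cm^3.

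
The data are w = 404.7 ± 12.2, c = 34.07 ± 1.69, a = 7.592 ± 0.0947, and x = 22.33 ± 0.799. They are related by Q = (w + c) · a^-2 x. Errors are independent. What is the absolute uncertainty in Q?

8.82

Let u = w + c = 438.8. δu = √(δw² + δc²) = √(149 + 2.86) = 12.3, so δu/u = 0.0281.
Q is then a monomial in u, a, x:
δQ/Q = √((δu/u)² + (-2·δa/a)² + (1·δx/x)²) = √(0.000788 + 0.000622 + 0.00128) = 0.0519
Q = 170.0, so δQ = 0.0519 × 170.0 = 8.82.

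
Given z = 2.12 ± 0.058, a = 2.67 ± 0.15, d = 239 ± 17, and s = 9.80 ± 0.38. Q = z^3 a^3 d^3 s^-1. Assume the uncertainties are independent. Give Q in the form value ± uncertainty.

Q is a product of powers, so relative uncertainties combine in quadrature:
  (3·δz/z)² = (3×0.0274)² = 0.00674;  (3·δa/a)² = (3×0.0562)² = 0.0284;  (3·δd/d)² = (3×0.0711)² = 0.0455;  (-1·δs/s)² = (-1×0.0388)² = 0.00150
δQ/Q = √(0.0822) = 0.287
Q = 2.53e+08, so δQ = 0.287 × 2.53e+08 = 7.24e+07.

(2.53 ± 0.724) × 10^8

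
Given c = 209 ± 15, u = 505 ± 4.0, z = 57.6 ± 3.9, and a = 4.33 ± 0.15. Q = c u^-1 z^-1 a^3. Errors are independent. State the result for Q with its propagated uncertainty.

0.583 ± 0.0837

Q is a product of powers, so relative uncertainties combine in quadrature:
  (1·δc/c)² = (1×0.0718)² = 0.00515;  (-1·δu/u)² = (-1×0.00792)² = 6.27e-05;  (-1·δz/z)² = (-1×0.0677)² = 0.00458;  (3·δa/a)² = (3×0.0346)² = 0.0108
δQ/Q = √(0.0206) = 0.144
Q = 0.583, so δQ = 0.144 × 0.583 = 0.0837.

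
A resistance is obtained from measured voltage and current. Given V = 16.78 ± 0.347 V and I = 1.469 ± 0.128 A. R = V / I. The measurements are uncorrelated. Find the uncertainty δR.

1.02 Ω

Relative error in a monomial: (δR/R)² = Σ (nᵢ · δxᵢ/xᵢ)².
  (1·δV/V)² = (1×0.0207)² = 0.000428;  (-1·δI/I)² = (-1×0.0871)² = 0.00759
δR/R = √(0.00802) = 0.0896
R = 11.42 Ω, so δR = 0.0896 × 11.42 = 1.02 Ω.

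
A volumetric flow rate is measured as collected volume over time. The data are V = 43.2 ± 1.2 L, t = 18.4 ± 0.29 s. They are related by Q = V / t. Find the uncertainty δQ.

Each factor contributes (exponent × relative error)² to (δQ/Q)²:
  (1·δV/V)² = (1×0.0278)² = 0.000772;  (-1·δt/t)² = (-1×0.0158)² = 0.000248
δQ/Q = √(0.00102) = 0.0319
Q = 2.35 L/s, so δQ = 0.0319 × 2.35 = 0.0750 L/s.

0.0750 L/s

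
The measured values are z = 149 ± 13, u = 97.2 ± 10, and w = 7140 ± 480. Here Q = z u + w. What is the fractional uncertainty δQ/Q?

Let p = z·u = 14500. δp/p = √((1·δz/z)² + (1·δu/u)²) = √(0.00761 + 0.0106) = 0.135, so δp = 1950.
Q = p + w: δQ = √(δp² + δw²) = √(3.82e+06 + 2.3e+05) = 2010
Q = 21600, so δQ/Q = 2010/21600 = 0.0930.

0.0930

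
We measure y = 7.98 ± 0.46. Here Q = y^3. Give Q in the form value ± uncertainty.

Q ∝ y^3, so δQ/Q = |3| · δy/y = 3 × 0.0576 = 0.173.
Q = 508, so δQ = 0.173 × 508 = 87.9.

508 ± 87.9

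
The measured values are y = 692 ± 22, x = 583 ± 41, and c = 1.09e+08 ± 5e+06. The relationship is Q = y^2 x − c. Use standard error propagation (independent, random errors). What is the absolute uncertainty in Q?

Let p = y^2·x = 2.79e+08. δp/p = √((2·δy/y)² + (1·δx/x)²) = √(0.00404 + 0.00495) = 0.0948, so δp = 2.65e+07.
Q = p − c: δQ = √(δp² + δc²) = √(7.01e+14 + 2.5e+13) = 2.69e+07

2.69e+07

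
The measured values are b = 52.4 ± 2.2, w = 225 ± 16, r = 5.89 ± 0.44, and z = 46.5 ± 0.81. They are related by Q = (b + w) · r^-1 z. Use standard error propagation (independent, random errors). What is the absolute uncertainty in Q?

Let u = b + w = 277. δu = √(δb² + δw²) = √(4.84 + 256) = 16.2, so δu/u = 0.0582.
Q is then a monomial in u, r, z:
δQ/Q = √((δu/u)² + (-1·δr/r)² + (1·δz/z)²) = √(0.00339 + 0.00558 + 0.000303) = 0.0963
Q = 2190, so δQ = 0.0963 × 2190 = 211.

211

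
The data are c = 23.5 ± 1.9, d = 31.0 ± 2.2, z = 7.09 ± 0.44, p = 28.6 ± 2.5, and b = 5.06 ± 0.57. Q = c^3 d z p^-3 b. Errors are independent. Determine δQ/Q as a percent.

38.6%

For a monomial Q ∝ c^3, d, z, p^-3, b, fractional errors add in quadrature:
  (3·δc/c)² = (3×0.0809)² = 0.0588;  (1·δd/d)² = (1×0.0710)² = 0.00504;  (1·δz/z)² = (1×0.0621)² = 0.00385;  (-3·δp/p)² = (-3×0.0874)² = 0.0688;  (1·δb/b)² = (1×0.113)² = 0.0127
δQ/Q = √(0.149) = 0.386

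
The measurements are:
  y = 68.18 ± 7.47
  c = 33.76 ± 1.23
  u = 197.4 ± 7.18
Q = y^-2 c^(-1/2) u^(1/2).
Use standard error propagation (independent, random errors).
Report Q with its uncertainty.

0.0005202 ± 0.000115

Since Q is a product/quotient, work with relative uncertainties:
  (-2·δy/y)² = (-2×0.110)² = 0.0480;  (−½·δc/c)² = (-0.5×0.0364)² = 0.000332;  (½·δu/u)² = (0.5×0.0364)² = 0.000331
δQ/Q = √(0.0487) = 0.221
Q = 0.0005202, so δQ = 0.221 × 0.0005202 = 0.000115.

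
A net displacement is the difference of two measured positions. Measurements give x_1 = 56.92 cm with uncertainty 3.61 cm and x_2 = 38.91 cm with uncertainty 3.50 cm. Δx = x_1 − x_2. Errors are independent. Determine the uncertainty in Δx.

Δx is a linear combination, so absolute uncertainties add in quadrature:
  (δx_1)² = 13.0;  (δx_2)² = 12.2
δΔx = √(25.3) = 5.03 cm

5.03 cm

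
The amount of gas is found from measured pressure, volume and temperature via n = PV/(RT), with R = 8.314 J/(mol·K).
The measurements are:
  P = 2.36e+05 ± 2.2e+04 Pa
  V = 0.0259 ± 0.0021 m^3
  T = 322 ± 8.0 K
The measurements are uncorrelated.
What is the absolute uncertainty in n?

Products/powers → add relative errors in quadrature, weighted by exponent:
  (1·δP/P)² = (1×0.0932)² = 0.00869;  (1·δV/V)² = (1×0.0811)² = 0.00657;  (-1·δT/T)² = (-1×0.0248)² = 0.000617
δn/n = √(0.0159) = 0.126
n = 2.28 mol, so δn = 0.126 × 2.28 = 0.288 mol.

0.288 mol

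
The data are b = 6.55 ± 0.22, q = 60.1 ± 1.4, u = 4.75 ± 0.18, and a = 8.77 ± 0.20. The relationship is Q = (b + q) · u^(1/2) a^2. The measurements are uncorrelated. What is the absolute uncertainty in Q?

Let w = b + q = 66.7. δw = √(δb² + δq²) = √(0.0484 + 1.96) = 1.42, so δw/w = 0.0213.
Q is then a monomial in w, u, a:
δQ/Q = √((δw/w)² + (½·δu/u)² + (2·δa/a)²) = √(0.000452 + 0.000359 + 0.00208) = 0.0538
Q = 11200, so δQ = 0.0538 × 11200 = 601.

601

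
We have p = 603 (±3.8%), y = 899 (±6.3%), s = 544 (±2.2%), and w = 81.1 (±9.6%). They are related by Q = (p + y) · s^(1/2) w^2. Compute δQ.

4.53e+07

Let u = p + y = 1500. δu = √(δp² + δy²) = √(525 + 3210) = 61.1, so δu/u = 0.0407.
Q is then a monomial in u, s, w:
δQ/Q = √((δu/u)² + (½·δs/s)² + (2·δw/w)²) = √(0.00165 + 0.000121 + 0.0369) = 0.197
Q = 2.3e+08, so δQ = 0.197 × 2.3e+08 = 4.53e+07.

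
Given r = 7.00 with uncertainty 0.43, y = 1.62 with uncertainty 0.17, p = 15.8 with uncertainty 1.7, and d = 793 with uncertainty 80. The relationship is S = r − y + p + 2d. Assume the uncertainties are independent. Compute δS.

160

Each term contributes (cᵢ δxᵢ)² to (δS)²:
  (δr)² = 0.185;  (δy)² = 0.0289;  (δp)² = 2.89;  (2·δd)² = 25600
δS = √(25600) = 160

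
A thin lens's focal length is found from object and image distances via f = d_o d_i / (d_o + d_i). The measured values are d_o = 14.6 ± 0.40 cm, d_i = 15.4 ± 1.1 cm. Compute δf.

∂f/∂d_o = (d_i/(d_o+d_i))² = 0.264;  ∂f/∂d_i = (d_o/(d_o+d_i))² = 0.237
δf = √((∂f/∂d_o · δd_o)² + (∂f/∂d_i · δd_i)²) = √(0.0111 + 0.0679) = 0.281 cm

0.281 cm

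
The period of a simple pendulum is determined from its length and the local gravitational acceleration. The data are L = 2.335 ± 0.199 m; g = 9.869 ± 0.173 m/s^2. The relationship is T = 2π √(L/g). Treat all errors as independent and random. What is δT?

0.133 s

T is a product of powers, so relative uncertainties combine in quadrature:
  (½·δL/L)² = (0.5×0.0852)² = 0.00182;  (−½·δg/g)² = (-0.5×0.0175)² = 7.68e-05
δT/T = √(0.00189) = 0.0435
T = 3.056 s, so δT = 0.0435 × 3.056 = 0.133 s.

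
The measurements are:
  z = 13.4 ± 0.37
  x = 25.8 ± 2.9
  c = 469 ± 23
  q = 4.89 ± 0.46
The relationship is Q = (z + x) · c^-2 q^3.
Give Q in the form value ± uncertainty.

Let u = z + x = 39.2. δu = √(δz² + δx²) = √(0.137 + 8.41) = 2.92, so δu/u = 0.0746.
Q is then a monomial in u, c, q:
δQ/Q = √((δu/u)² + (-2·δc/c)² + (3·δq/q)²) = √(0.00556 + 0.00962 + 0.0796) = 0.308
Q = 0.0208, so δQ = 0.308 × 0.0208 = 0.00642.

0.0208 ± 0.00642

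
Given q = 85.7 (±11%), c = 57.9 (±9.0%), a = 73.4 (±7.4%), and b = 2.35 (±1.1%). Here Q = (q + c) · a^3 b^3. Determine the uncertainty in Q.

Let u = q + c = 144. δu = √(δq² + δc²) = √(88.9 + 27.2) = 10.8, so δu/u = 0.0750.
Q is then a monomial in u, a, b:
δQ/Q = √((δu/u)² + (3·δa/a)² + (3·δb/b)²) = √(0.00563 + 0.0493 + 0.00109) = 0.237
Q = 7.37e+08, so δQ = 0.237 × 7.37e+08 = 1.74e+08.

1.74e+08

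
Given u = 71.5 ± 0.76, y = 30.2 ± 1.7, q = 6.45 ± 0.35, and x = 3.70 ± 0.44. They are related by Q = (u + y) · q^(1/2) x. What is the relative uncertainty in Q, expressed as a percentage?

12.3%

Let w = u + y = 102. δw = √(δu² + δy²) = √(0.578 + 2.89) = 1.86, so δw/w = 0.0183.
Q is then a monomial in w, q, x:
δQ/Q = √((δw/w)² + (½·δq/q)² + (1·δx/x)²) = √(0.000335 + 0.000736 + 0.0141) = 0.123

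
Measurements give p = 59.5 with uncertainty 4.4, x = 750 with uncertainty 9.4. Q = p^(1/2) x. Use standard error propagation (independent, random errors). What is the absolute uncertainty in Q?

Each factor contributes (exponent × relative error)² to (δQ/Q)²:
  (½·δp/p)² = (0.5×0.0739)² = 0.00137;  (1·δx/x)² = (1×0.0125)² = 0.000157
δQ/Q = √(0.00152) = 0.0390
Q = 5790, so δQ = 0.0390 × 5790 = 226.

226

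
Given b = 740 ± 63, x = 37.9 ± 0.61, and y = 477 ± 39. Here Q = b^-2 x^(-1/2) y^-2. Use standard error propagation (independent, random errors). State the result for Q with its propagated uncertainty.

Products/powers → add relative errors in quadrature, weighted by exponent:
  (-2·δb/b)² = (-2×0.0851)² = 0.0290;  (−½·δx/x)² = (-0.5×0.0161)² = 6.48e-05;  (-2·δy/y)² = (-2×0.0818)² = 0.0267
δQ/Q = √(0.0558) = 0.236
Q = 1.3e-12, so δQ = 0.236 × 1.3e-12 = 3.08e-13.

(1.30 ± 0.308) × 10^-12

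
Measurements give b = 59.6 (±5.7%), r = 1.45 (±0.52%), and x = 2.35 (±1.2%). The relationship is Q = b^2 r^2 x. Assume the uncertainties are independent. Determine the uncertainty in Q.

Relative error in a monomial: (δQ/Q)² = Σ (nᵢ · δxᵢ/xᵢ)².
  (2·δb/b)² = (2×0.0570)² = 0.0130;  (2·δr/r)² = (2×0.00520)² = 0.000108;  (1·δx/x)² = (1×0.0120)² = 0.000144
δQ/Q = √(0.0132) = 0.115
Q = 17600, so δQ = 0.115 × 17600 = 2020.

2020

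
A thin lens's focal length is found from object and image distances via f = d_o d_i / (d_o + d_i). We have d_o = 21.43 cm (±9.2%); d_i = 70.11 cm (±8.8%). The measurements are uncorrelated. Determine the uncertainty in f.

∂f/∂d_o = (d_i/(d_o+d_i))² = 0.587;  ∂f/∂d_i = (d_o/(d_o+d_i))² = 0.0548
δf = √((∂f/∂d_o · δd_o)² + (∂f/∂d_i · δd_i)²) = √(1.34 + 0.114) = 1.20 cm

1.20 cm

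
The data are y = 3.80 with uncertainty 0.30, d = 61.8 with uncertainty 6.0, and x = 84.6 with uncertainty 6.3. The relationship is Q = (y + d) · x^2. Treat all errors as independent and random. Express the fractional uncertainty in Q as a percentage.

Let u = y + d = 65.6. δu = √(δy² + δd²) = √(0.0900 + 36.0) = 6.01, so δu/u = 0.0916.
Q is then a monomial in u, x:
δQ/Q = √((δu/u)² + (2·δx/x)²) = √(0.00839 + 0.0222) = 0.175

17.5%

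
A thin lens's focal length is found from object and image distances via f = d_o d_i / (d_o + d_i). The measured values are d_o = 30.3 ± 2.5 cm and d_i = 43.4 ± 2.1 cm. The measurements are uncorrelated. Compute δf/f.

∂f/∂d_o = (d_i/(d_o+d_i))² = 0.347;  ∂f/∂d_i = (d_o/(d_o+d_i))² = 0.169
δf = √((∂f/∂d_o · δd_o)² + (∂f/∂d_i · δd_i)²) = √(0.752 + 0.126) = 0.937 cm
f = 17.8 cm, so δf/f = 0.937/17.8 = 0.0525.

0.0525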